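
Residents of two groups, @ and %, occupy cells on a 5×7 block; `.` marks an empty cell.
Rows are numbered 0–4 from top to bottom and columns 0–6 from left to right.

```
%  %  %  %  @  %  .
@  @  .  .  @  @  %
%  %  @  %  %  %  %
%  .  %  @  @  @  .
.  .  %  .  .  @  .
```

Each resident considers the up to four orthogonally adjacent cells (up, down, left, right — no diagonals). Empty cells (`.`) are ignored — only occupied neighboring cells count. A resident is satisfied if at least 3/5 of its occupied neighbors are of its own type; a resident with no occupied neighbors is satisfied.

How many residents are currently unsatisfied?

(0,0)% 1/2 unhappy
(0,1)% 2/3 ok
(0,2)% 2/2 ok
(0,3)% 1/2 unhappy
(0,4)@ 1/3 unhappy
(0,5)% 0/2 unhappy
(1,0)@ 1/3 unhappy
(1,1)@ 1/3 unhappy
(1,4)@ 2/3 ok
(1,5)@ 1/4 unhappy
(1,6)% 1/2 unhappy
(2,0)% 2/3 ok
(2,1)% 1/3 unhappy
(2,2)@ 0/3 unhappy
(2,3)% 1/3 unhappy
(2,4)% 2/4 unhappy
(2,5)% 2/4 unhappy
(2,6)% 2/2 ok
(3,0)% 1/1 ok
(3,2)% 1/3 unhappy
(3,3)@ 1/3 unhappy
(3,4)@ 2/3 ok
(3,5)@ 2/3 ok
(4,2)% 1/1 ok
(4,5)@ 1/1 ok
Unsatisfied: (0,0), (0,3), (0,4), (0,5), (1,0), (1,1), (1,5), (1,6), (2,1), (2,2), (2,3), (2,4), (2,5), (3,2), (3,3) — 15 in total.

15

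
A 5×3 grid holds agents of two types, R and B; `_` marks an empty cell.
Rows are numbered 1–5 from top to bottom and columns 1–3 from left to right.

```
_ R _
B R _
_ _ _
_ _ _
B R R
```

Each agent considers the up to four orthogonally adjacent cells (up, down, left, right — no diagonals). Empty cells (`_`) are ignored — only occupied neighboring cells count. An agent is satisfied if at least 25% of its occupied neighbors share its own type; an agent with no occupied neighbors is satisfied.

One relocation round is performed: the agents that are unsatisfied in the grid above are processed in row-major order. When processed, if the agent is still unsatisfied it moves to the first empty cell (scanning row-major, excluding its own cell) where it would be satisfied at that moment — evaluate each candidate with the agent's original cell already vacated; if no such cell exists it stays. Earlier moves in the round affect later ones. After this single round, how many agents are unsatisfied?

0

Initially unsatisfied (in order): (2,1), (5,1).
  (2,1) → (3,1).
  (5,1) → (2,1).
Resulting grid:
_ R _
B R _
B _ _
_ _ _
_ R R
All satisfied now.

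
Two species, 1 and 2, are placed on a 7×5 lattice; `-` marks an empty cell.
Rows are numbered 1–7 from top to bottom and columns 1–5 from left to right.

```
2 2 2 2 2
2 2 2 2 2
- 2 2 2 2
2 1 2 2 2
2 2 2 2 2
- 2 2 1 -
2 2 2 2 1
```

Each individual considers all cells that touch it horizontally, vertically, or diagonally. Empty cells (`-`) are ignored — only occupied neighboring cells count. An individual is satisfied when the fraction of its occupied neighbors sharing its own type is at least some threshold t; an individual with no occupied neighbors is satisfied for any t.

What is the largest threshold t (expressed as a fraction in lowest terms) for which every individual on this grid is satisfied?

0/1

Row 1: (1,1)2 3/3 · (1,2)2 5/5 · (1,3)2 5/5 · (1,4)2 5/5 · (1,5)2 3/3
Row 2: (2,1)2 4/4 · (2,2)2 7/7 · (2,3)2 8/8 · (2,4)2 8/8 · (2,5)2 5/5
Row 3: (3,2)2 6/7 · (3,3)2 7/8 · (3,4)2 8/8 · (3,5)2 5/5
Row 4: (4,1)2 3/4 · (4,2)1 0/7 · (4,3)2 7/8 · (4,4)2 8/8 · (4,5)2 5/5
Row 5: (5,1)2 3/4 · (5,2)2 6/7 · (5,3)2 6/8 · (5,4)2 6/7 · (5,5)2 3/4
Row 6: (6,2)2 7/7 · (6,3)2 7/8 · (6,4)1 1/7
Row 7: (7,1)2 2/2 · (7,2)2 4/4 · (7,3)2 4/5 · (7,4)2 2/4 · (7,5)1 1/2
The smallest same-type fraction is 0/7 at (4,2), which reduces to 0/1. Any threshold above that leaves this individual unsatisfied.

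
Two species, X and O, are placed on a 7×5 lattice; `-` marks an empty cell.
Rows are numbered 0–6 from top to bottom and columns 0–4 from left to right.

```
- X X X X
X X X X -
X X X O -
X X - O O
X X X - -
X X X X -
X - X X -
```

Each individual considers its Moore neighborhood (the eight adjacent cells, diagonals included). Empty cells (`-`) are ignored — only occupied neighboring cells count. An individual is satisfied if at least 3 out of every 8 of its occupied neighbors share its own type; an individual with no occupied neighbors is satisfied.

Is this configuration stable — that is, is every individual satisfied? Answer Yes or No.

Row 0: (0,1)X 4/4 satisfied · (0,2)X 5/5 satisfied · (0,3)X 4/4 satisfied · (0,4)X 2/2 satisfied
Row 1: (1,0)X 4/4 satisfied · (1,1)X 7/7 satisfied · (1,2)X 7/8 satisfied · (1,3)X 5/6 satisfied
Row 2: (2,0)X 5/5 satisfied · (2,1)X 7/7 satisfied · (2,2)X 5/7 satisfied · (2,3)O 2/5 satisfied
Row 3: (3,0)X 5/5 satisfied · (3,1)X 7/7 satisfied · (3,3)O 2/4 satisfied · (3,4)O 2/2 satisfied
Row 4: (4,0)X 5/5 satisfied · (4,1)X 7/7 satisfied · (4,2)X 5/6 satisfied
Row 5: (5,0)X 4/4 satisfied · (5,1)X 7/7 satisfied · (5,2)X 6/6 satisfied · (5,3)X 4/4 satisfied
Row 6: (6,0)X 2/2 satisfied · (6,2)X 4/4 satisfied · (6,3)X 3/3 satisfied
All meet the threshold, so the configuration is stable.

Yes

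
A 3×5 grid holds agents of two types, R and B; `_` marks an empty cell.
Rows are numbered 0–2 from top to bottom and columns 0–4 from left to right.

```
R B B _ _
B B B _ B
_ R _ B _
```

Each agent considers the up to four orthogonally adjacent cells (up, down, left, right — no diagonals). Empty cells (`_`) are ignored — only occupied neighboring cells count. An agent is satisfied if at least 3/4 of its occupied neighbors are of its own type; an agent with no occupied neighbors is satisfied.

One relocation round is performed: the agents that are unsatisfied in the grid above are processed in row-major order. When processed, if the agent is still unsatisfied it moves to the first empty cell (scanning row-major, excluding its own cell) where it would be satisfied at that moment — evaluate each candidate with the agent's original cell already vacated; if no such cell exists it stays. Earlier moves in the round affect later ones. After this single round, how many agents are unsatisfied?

0

Initially unsatisfied (in order): (0,0), (0,1), (1,0), (2,1).
  (0,0): no empty cell satisfies it; stays.
  (0,1) → (0,3).
  (1,0) → (0,4).
  (2,1) → (2,0).
Resulting grid:
R _ B B B
_ B B _ B
R _ _ B _
All satisfied now.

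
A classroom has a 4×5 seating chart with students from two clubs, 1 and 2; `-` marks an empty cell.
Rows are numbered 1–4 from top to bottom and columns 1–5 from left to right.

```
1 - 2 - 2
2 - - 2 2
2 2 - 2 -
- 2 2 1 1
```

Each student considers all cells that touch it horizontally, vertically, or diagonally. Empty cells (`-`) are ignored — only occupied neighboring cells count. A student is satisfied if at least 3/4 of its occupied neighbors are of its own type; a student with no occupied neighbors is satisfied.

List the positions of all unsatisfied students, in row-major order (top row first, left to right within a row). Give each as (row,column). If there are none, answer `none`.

(1,1), (2,1), (3,4), (4,4), (4,5)

Row 1: (1,1)1 0/1 not · (1,3)2 1/1 satisfied · (1,5)2 2/2 satisfied
Row 2: (2,1)2 2/3 not · (2,4)2 4/4 satisfied · (2,5)2 3/3 satisfied
Row 3: (3,1)2 3/3 satisfied · (3,2)2 4/4 satisfied · (3,4)2 3/5 not
Row 4: (4,2)2 3/3 satisfied · (4,3)2 3/4 satisfied · (4,4)1 1/3 not · (4,5)1 1/2 not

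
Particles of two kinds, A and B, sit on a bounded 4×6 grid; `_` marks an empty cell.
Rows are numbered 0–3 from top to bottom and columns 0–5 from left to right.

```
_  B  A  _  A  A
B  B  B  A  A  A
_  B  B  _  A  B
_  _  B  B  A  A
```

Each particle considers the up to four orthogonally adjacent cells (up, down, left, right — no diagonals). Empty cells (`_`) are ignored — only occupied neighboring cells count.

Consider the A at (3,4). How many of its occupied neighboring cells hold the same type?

2

Occupied neighbors of (3,4): (2,4)=A, (3,3)=B, (3,5)=A.
Same type (A): 2 of 3.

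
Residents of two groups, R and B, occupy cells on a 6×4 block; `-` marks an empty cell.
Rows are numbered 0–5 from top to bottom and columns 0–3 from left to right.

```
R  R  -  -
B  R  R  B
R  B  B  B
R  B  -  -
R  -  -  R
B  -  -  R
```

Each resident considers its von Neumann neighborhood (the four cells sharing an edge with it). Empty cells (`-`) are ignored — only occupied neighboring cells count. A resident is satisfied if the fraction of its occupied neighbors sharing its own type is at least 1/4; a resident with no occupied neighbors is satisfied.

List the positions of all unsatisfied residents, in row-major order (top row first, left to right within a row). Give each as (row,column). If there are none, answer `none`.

(1,0), (5,0)

(0,0)R 1/2 ✓
(0,1)R 2/2 ✓
(1,0)B 0/3 ✗
(1,1)R 2/4 ✓
(1,2)R 1/3 ✓
(1,3)B 1/2 ✓
(2,0)R 1/3 ✓
(2,1)B 2/4 ✓
(2,2)B 2/3 ✓
(2,3)B 2/2 ✓
(3,0)R 2/3 ✓
(3,1)B 1/2 ✓
(4,0)R 1/2 ✓
(4,3)R 1/1 ✓
(5,0)B 0/1 ✗
(5,3)R 1/1 ✓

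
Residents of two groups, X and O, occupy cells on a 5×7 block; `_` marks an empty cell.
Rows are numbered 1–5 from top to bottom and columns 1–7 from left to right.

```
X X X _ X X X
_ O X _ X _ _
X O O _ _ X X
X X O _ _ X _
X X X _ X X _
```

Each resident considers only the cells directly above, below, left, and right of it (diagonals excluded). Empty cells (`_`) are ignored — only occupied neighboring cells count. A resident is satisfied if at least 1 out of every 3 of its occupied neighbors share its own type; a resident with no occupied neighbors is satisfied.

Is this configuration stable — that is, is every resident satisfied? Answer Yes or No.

(1,1)X 1/1 satisfied
(1,2)X 2/3 satisfied
(1,3)X 2/2 satisfied
(1,5)X 2/2 satisfied
(1,6)X 2/2 satisfied
(1,7)X 1/1 satisfied
(2,2)O 1/3 satisfied
(2,3)X 1/3 satisfied
(2,5)X 1/1 satisfied
(3,1)X 1/2 satisfied
(3,2)O 2/4 satisfied
(3,3)O 2/3 satisfied
(3,6)X 2/2 satisfied
(3,7)X 1/1 satisfied
(4,1)X 3/3 satisfied
(4,2)X 2/4 satisfied
(4,3)O 1/3 satisfied
(4,6)X 2/2 satisfied
(5,1)X 2/2 satisfied
(5,2)X 3/3 satisfied
(5,3)X 1/2 satisfied
(5,5)X 1/1 satisfied
(5,6)X 2/2 satisfied
All meet the threshold, so the configuration is stable.

Yes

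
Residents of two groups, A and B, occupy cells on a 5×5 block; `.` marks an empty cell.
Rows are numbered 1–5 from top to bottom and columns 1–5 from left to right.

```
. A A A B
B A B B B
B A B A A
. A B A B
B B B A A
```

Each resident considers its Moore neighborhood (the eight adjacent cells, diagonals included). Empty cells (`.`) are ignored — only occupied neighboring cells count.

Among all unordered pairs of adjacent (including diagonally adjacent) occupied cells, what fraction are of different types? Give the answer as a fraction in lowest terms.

Scan each occupied cell's neighbors to the right and below (and the two forward diagonals) so each pair is counted once.
Row 1: A(1,2)–A(1,3)= A(1,2)–A(2,2)= A(1,2)–B(2,3)≠ A(1,2)–B(2,1)≠ A(1,3)–A(1,4)= A(1,3)–B(2,3)≠ A(1,3)–B(2,4)≠ A(1,3)–A(2,2)= A(1,4)–B(1,5)≠ A(1,4)–B(2,4)≠ A(1,4)–B(2,5)≠ A(1,4)–B(2,3)≠ B(1,5)–B(2,5)= B(1,5)–B(2,4)=  → 8/14 unlike.
Row 2: B(2,1)–A(2,2)≠ B(2,1)–B(3,1)= B(2,1)–A(3,2)≠ A(2,2)–B(2,3)≠ A(2,2)–A(3,2)= A(2,2)–B(3,3)≠ A(2,2)–B(3,1)≠ B(2,3)–B(2,4)= B(2,3)–B(3,3)= B(2,3)–A(3,4)≠ B(2,3)–A(3,2)≠ B(2,4)–B(2,5)= B(2,4)–A(3,4)≠ B(2,4)–A(3,5)≠ B(2,4)–B(3,3)= B(2,5)–A(3,5)≠ B(2,5)–A(3,4)≠  → 11/17 unlike.
Row 3: B(3,1)–A(3,2)≠ B(3,1)–A(4,2)≠ A(3,2)–B(3,3)≠ A(3,2)–A(4,2)= A(3,2)–B(4,3)≠ B(3,3)–A(3,4)≠ B(3,3)–B(4,3)= B(3,3)–A(4,4)≠ B(3,3)–A(4,2)≠ A(3,4)–A(3,5)= A(3,4)–A(4,4)= A(3,4)–B(4,5)≠ A(3,4)–B(4,3)≠ A(3,5)–B(4,5)≠ A(3,5)–A(4,4)=  → 10/15 unlike.
Row 4: A(4,2)–B(4,3)≠ A(4,2)–B(5,2)≠ A(4,2)–B(5,3)≠ A(4,2)–B(5,1)≠ B(4,3)–A(4,4)≠ B(4,3)–B(5,3)= B(4,3)–A(5,4)≠ B(4,3)–B(5,2)= A(4,4)–B(4,5)≠ A(4,4)–A(5,4)= A(4,4)–A(5,5)= A(4,4)–B(5,3)≠ B(4,5)–A(5,5)≠ B(4,5)–A(5,4)≠  → 10/14 unlike.
Row 5: B(5,1)–B(5,2)= B(5,2)–B(5,3)= B(5,3)–A(5,4)≠ A(5,4)–A(5,5)=  → 1/4 unlike.
Total adjacent occupied pairs: 64; unlike-type pairs: 40.
40/64 reduces to 5/8.

5/8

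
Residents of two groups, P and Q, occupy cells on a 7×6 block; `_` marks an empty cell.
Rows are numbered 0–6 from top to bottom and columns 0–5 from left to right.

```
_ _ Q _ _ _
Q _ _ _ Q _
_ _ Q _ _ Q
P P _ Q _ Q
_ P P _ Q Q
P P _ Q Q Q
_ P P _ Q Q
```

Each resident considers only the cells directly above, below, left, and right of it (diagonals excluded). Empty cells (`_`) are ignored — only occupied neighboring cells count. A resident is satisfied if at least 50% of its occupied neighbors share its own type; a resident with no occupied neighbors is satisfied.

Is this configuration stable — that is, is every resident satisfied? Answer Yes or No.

Yes

(0,2)Q 0/0 satisfied
(1,0)Q 0/0 satisfied
(1,4)Q 0/0 satisfied
(2,2)Q 0/0 satisfied
(2,5)Q 1/1 satisfied
(3,0)P 1/1 satisfied
(3,1)P 2/2 satisfied
(3,3)Q 0/0 satisfied
(3,5)Q 2/2 satisfied
(4,1)P 3/3 satisfied
(4,2)P 1/1 satisfied
(4,4)Q 2/2 satisfied
(4,5)Q 3/3 satisfied
(5,0)P 1/1 satisfied
(5,1)P 3/3 satisfied
(5,3)Q 1/1 satisfied
(5,4)Q 4/4 satisfied
(5,5)Q 3/3 satisfied
(6,1)P 2/2 satisfied
(6,2)P 1/1 satisfied
(6,4)Q 2/2 satisfied
(6,5)Q 2/2 satisfied
All meet the threshold, so the configuration is stable.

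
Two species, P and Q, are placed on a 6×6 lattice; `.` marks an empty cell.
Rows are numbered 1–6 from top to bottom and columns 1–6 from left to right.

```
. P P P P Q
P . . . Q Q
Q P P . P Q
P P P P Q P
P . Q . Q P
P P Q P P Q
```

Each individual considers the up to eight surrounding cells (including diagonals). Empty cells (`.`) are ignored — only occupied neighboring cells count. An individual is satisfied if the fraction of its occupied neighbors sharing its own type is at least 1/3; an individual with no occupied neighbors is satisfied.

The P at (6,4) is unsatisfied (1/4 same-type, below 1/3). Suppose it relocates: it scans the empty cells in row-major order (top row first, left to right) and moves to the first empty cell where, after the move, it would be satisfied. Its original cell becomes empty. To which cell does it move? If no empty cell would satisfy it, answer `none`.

(1,1)

Vacating (6,4). Empty cells in order:
  (1,1): 2/2 same-type → satisfied — stop here.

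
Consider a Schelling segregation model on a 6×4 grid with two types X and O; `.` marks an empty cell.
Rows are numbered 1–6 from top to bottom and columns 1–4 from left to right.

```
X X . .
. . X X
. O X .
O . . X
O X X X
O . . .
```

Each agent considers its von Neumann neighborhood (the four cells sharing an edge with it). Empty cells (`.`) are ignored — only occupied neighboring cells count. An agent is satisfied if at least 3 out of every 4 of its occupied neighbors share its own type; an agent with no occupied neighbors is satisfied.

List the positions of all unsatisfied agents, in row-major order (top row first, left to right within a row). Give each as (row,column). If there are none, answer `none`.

(3,2), (3,3), (5,1), (5,2)

(1,1)X 1/1 ✓
(1,2)X 1/1 ✓
(2,3)X 2/2 ✓
(2,4)X 1/1 ✓
(3,2)O 0/1 ✗
(3,3)X 1/2 ✗
(4,1)O 1/1 ✓
(4,4)X 1/1 ✓
(5,1)O 2/3 ✗
(5,2)X 1/2 ✗
(5,3)X 2/2 ✓
(5,4)X 2/2 ✓
(6,1)O 1/1 ✓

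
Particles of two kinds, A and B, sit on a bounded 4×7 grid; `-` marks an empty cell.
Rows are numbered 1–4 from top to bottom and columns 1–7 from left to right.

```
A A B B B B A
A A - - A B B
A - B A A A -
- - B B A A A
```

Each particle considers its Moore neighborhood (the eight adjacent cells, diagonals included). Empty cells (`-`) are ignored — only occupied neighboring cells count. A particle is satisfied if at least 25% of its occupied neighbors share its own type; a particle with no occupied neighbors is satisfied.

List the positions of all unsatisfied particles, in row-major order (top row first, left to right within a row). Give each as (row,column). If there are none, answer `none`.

(1,7)

Row 1: (1,1)A 3/3 satisfied · (1,2)A 3/4 satisfied · (1,3)B 1/3 satisfied · (1,4)B 2/3 satisfied · (1,5)B 3/4 satisfied · (1,6)B 3/5 satisfied · (1,7)A 0/3 not
Row 2: (2,1)A 4/4 satisfied · (2,2)A 4/6 satisfied · (2,5)A 3/7 satisfied · (2,6)B 3/7 satisfied · (2,7)B 2/4 satisfied
Row 3: (3,1)A 2/2 satisfied · (3,3)B 2/4 satisfied · (3,4)A 3/6 satisfied · (3,5)A 5/7 satisfied · (3,6)A 5/7 satisfied
Row 4: (4,3)B 2/3 satisfied · (4,4)B 2/5 satisfied · (4,5)A 4/5 satisfied · (4,6)A 4/4 satisfied · (4,7)A 2/2 satisfied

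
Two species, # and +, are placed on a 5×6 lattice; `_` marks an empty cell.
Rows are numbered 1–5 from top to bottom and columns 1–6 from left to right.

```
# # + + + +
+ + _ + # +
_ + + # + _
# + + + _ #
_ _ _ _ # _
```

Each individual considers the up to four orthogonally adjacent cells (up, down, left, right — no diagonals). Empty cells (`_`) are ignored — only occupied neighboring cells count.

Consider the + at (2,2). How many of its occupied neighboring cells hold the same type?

Occupied neighbors of (2,2): (1,2)=#, (3,2)=+, (2,1)=+.
Same type (+): 2 of 3.

2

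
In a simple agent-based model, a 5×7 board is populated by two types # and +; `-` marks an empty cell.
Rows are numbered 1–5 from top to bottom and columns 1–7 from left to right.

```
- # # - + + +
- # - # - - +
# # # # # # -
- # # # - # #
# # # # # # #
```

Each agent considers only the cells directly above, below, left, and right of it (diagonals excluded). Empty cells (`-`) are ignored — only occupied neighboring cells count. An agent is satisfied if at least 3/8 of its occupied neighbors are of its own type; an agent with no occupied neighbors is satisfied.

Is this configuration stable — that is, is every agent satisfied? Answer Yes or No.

Yes

Row 1: (1,2)# 2/2 ✓ · (1,3)# 1/1 ✓ · (1,5)+ 1/1 ✓ · (1,6)+ 2/2 ✓ · (1,7)+ 2/2 ✓
Row 2: (2,2)# 2/2 ✓ · (2,4)# 1/1 ✓ · (2,7)+ 1/1 ✓
Row 3: (3,1)# 1/1 ✓ · (3,2)# 4/4 ✓ · (3,3)# 3/3 ✓ · (3,4)# 4/4 ✓ · (3,5)# 2/2 ✓ · (3,6)# 2/2 ✓
Row 4: (4,2)# 3/3 ✓ · (4,3)# 4/4 ✓ · (4,4)# 3/3 ✓ · (4,6)# 3/3 ✓ · (4,7)# 2/2 ✓
Row 5: (5,1)# 1/1 ✓ · (5,2)# 3/3 ✓ · (5,3)# 3/3 ✓ · (5,4)# 3/3 ✓ · (5,5)# 2/2 ✓ · (5,6)# 3/3 ✓ · (5,7)# 2/2 ✓
All meet the threshold, so the configuration is stable.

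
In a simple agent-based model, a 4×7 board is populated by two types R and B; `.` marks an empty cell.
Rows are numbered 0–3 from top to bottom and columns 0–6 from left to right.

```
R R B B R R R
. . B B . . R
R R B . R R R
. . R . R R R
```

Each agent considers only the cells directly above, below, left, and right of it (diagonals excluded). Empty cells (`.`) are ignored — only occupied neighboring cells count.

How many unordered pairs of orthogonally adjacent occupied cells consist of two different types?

4

Scan each occupied cell's neighbors to the right and below so each pair is counted once.
Row 0: R(0,0)–R(0,1)= R(0,1)–B(0,2)≠ B(0,2)–B(0,3)= B(0,2)–B(1,2)= B(0,3)–R(0,4)≠ B(0,3)–B(1,3)= R(0,4)–R(0,5)= R(0,5)–R(0,6)= R(0,6)–R(1,6)=  → 2/9 unlike.
Row 1: B(1,2)–B(1,3)= B(1,2)–B(2,2)= R(1,6)–R(2,6)=  → 0/3 unlike.
Row 2: R(2,0)–R(2,1)= R(2,1)–B(2,2)≠ B(2,2)–R(3,2)≠ R(2,4)–R(2,5)= R(2,4)–R(3,4)= R(2,5)–R(2,6)= R(2,5)–R(3,5)= R(2,6)–R(3,6)=  → 2/8 unlike.
Row 3: R(3,4)–R(3,5)= R(3,5)–R(3,6)=  → 0/2 unlike.
Total adjacent occupied pairs: 22; unlike-type pairs: 4.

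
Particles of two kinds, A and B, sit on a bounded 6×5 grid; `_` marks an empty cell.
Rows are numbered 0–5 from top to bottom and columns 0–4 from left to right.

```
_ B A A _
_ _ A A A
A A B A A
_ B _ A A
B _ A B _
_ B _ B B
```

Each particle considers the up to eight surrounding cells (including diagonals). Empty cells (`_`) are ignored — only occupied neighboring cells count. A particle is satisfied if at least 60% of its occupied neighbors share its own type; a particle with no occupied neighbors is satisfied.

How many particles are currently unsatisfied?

8

(0,1)B 0/2 unhappy
(0,2)A 3/4 ok
(0,3)A 4/4 ok
(1,2)A 5/7 ok
(1,3)A 6/7 ok
(1,4)A 4/4 ok
(2,0)A 1/2 unhappy
(2,1)A 2/4 unhappy
(2,2)B 1/6 unhappy
(2,3)A 6/7 ok
(2,4)A 5/5 ok
(3,1)B 2/5 unhappy
(3,3)A 4/6 ok
(3,4)A 3/4 ok
(4,0)B 2/2 ok
(4,2)A 1/5 unhappy
(4,3)B 2/5 unhappy
(5,1)B 1/2 unhappy
(5,3)B 2/3 ok
(5,4)B 2/2 ok
Unsatisfied: (0,1), (2,0), (2,1), (2,2), (3,1), (4,2), (4,3), (5,1) — 8 in total.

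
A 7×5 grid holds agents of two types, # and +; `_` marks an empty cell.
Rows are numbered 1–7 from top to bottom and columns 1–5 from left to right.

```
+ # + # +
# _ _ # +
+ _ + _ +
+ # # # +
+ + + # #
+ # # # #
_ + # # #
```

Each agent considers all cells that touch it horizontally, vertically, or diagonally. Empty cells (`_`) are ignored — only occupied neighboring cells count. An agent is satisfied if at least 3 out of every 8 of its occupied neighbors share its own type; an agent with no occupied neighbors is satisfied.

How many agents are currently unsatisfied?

(1,1)+ 0/2 ✗
(1,2)# 1/3 ✗
(1,3)+ 0/3 ✗
(1,4)# 1/4 ✗
(1,5)+ 1/3 ✗
(2,1)# 1/3 ✗
(2,4)# 1/6 ✗
(2,5)+ 2/4 ✓
(3,1)+ 1/3 ✗
(3,3)+ 0/4 ✗
(3,5)+ 2/4 ✓
(4,1)+ 3/4 ✓
(4,2)# 1/7 ✗
(4,3)# 3/6 ✓
(4,4)# 3/7 ✓
(4,5)+ 1/4 ✗
(5,1)+ 3/5 ✓
(5,2)+ 4/8 ✓
(5,3)+ 1/8 ✗
(5,4)# 6/8 ✓
(5,5)# 4/5 ✓
(6,1)+ 3/4 ✓
(6,2)# 2/7 ✗
(6,3)# 5/8 ✓
(6,4)# 7/8 ✓
(6,5)# 5/5 ✓
(7,2)+ 1/4 ✗
(7,3)# 4/5 ✓
(7,4)# 5/5 ✓
(7,5)# 3/3 ✓
Unsatisfied: (1,1), (1,2), (1,3), (1,4), (1,5), (2,1), (2,4), (3,1), (3,3), (4,2), (4,5), (5,3), (6,2), (7,2) — 14 in total.

14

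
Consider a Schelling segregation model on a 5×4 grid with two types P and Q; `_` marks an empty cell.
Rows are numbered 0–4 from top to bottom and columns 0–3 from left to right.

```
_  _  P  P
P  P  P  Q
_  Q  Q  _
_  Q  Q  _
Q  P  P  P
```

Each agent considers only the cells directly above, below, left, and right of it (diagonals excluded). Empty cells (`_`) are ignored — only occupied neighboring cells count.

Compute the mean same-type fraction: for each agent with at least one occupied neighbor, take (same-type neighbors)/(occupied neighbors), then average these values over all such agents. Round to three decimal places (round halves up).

Row 0: (0,2)P 2/2 · (0,3)P 1/2
Row 1: (1,0)P 1/1 · (1,1)P 2/3 · (1,2)P 2/4 · (1,3)Q 0/2
Row 2: (2,1)Q 2/3 · (2,2)Q 2/3
Row 3: (3,1)Q 2/3 · (3,2)Q 2/3
Row 4: (4,0)Q 0/1 · (4,1)P 1/3 · (4,2)P 2/3 · (4,3)P 1/1
Sum over 14 agents: 2/2 + 1/2 + 1/1 + 2/3 + 2/4 + 0/2 + 2/3 + 2/3 + 2/3 + 2/3 + 0/1 + 1/3 + 2/3 + 1/1 = 25/3; mean = 25/3 ÷ 14 = 25/42 = 0.595238… → 0.595.

0.595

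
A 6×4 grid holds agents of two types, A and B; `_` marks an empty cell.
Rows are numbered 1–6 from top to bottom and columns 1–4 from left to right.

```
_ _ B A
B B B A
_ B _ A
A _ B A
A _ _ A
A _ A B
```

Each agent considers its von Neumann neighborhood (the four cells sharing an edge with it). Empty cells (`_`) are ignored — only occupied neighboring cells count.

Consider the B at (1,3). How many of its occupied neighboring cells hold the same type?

Occupied neighbors of (1,3): (2,3)=B, (1,4)=A.
Same type (B): 1 of 2.

1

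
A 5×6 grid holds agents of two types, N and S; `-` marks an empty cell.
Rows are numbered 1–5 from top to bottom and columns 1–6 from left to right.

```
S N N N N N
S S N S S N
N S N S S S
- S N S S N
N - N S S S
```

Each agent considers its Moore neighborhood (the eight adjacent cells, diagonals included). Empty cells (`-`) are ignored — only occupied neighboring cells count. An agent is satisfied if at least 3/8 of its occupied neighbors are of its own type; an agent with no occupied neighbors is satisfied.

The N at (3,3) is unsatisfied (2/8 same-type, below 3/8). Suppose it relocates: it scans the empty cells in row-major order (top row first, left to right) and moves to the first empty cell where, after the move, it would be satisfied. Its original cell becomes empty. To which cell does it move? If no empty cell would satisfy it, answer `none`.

(4,1)

Vacating (3,3). Empty cells in order:
  (4,1): 2/4 same-type → satisfied — stop here.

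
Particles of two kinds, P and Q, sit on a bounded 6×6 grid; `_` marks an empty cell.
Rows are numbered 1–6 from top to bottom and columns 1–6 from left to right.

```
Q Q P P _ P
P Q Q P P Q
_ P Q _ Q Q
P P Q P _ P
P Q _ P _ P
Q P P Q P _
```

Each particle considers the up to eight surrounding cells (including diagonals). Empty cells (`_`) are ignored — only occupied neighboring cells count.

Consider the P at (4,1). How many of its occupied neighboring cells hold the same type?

Occupied neighbors of (4,1): (3,2)=P, (4,2)=P, (5,1)=P, (5,2)=Q.
Same type (P): 3 of 4.

3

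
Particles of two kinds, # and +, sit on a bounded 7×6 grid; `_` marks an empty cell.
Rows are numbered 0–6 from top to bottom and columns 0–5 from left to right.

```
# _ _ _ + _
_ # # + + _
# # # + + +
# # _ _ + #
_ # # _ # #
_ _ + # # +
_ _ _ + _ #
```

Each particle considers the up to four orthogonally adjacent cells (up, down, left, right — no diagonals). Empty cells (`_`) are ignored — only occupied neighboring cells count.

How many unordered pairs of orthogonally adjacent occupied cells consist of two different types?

11

Scan each occupied cell's neighbors to the right and below so each pair is counted once.
From row 0: 0 unlike of 1 pairs (running 0/1).
From row 1: 1 unlike of 7 pairs (running 1/8).
From row 2: 2 unlike of 9 pairs (running 3/17).
From row 3: 2 unlike of 5 pairs (running 5/22).
From row 4: 2 unlike of 5 pairs (running 7/27).
From row 5: 4 unlike of 5 pairs (running 11/32).
Total adjacent occupied pairs: 32; unlike-type pairs: 11.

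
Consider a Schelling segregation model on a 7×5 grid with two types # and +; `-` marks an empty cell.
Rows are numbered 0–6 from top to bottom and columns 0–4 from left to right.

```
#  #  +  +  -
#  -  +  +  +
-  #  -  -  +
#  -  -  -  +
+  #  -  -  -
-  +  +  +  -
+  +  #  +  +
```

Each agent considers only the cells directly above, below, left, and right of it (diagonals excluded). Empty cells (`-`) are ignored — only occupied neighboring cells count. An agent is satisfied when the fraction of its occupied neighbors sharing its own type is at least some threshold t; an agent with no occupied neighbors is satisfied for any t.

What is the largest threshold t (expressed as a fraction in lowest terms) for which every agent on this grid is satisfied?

0/1

Row 0: (0,0)# 2/2 · (0,1)# 1/2 · (0,2)+ 2/3 · (0,3)+ 2/2
Row 1: (1,0)# 1/1 · (1,2)+ 2/2 · (1,3)+ 3/3 · (1,4)+ 2/2
Row 2: (2,1)# — no occupied neighbors · (2,4)+ 2/2
Row 3: (3,0)# 0/1 · (3,4)+ 1/1
Row 4: (4,0)+ 0/2 · (4,1)# 0/2
Row 5: (5,1)+ 2/3 · (5,2)+ 2/3 · (5,3)+ 2/2
Row 6: (6,0)+ 1/1 · (6,1)+ 2/3 · (6,2)# 0/3 · (6,3)+ 2/3 · (6,4)+ 1/1
The smallest same-type fraction is 0/1 at (3,0), which reduces to 0/1. Any threshold above that leaves this agent unsatisfied.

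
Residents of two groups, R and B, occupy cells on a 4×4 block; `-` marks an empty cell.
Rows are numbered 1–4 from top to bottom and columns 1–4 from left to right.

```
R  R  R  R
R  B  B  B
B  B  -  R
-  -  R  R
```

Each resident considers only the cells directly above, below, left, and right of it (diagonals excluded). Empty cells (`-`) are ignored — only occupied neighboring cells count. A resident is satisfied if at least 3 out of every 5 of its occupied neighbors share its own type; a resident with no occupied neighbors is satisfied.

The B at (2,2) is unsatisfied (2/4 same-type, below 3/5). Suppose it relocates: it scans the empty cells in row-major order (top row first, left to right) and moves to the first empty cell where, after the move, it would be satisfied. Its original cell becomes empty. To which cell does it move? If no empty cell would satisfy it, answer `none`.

(4,1)

Vacating (2,2). Empty cells in order:
  (3,3): 2/4 same-type → still unsatisfied.
  (4,1): 1/1 same-type → satisfied — stop here.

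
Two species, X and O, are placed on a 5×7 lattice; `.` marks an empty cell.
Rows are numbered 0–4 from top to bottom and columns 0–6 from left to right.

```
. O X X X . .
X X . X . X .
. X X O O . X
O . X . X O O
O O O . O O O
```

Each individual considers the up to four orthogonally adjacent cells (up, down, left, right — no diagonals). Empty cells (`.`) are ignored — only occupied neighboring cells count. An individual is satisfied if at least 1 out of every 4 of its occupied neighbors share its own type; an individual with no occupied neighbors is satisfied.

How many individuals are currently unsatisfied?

Row 0: (0,1)O 0/2 unhappy · (0,2)X 1/2 ok · (0,3)X 3/3 ok · (0,4)X 1/1 ok
Row 1: (1,0)X 1/1 ok · (1,1)X 2/3 ok · (1,3)X 1/2 ok · (1,5)X 0/0 ok
Row 2: (2,1)X 2/2 ok · (2,2)X 2/3 ok · (2,3)O 1/3 ok · (2,4)O 1/2 ok · (2,6)X 0/1 unhappy
Row 3: (3,0)O 1/1 ok · (3,2)X 1/2 ok · (3,4)X 0/3 unhappy · (3,5)O 2/3 ok · (3,6)O 2/3 ok
Row 4: (4,0)O 2/2 ok · (4,1)O 2/2 ok · (4,2)O 1/2 ok · (4,4)O 1/2 ok · (4,5)O 3/3 ok · (4,6)O 2/2 ok
Unsatisfied: (0,1), (2,6), (3,4) — 3 in total.

3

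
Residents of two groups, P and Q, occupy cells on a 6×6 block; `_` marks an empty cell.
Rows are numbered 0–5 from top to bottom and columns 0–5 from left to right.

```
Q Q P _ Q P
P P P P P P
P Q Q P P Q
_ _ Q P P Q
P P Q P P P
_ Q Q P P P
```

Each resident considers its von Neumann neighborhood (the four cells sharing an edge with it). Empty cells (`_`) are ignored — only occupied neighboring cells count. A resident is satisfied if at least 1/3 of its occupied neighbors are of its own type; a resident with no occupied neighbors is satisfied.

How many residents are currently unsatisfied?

1

Row 0: (0,0)Q 1/2 satisfied · (0,1)Q 1/3 satisfied · (0,2)P 1/2 satisfied · (0,4)Q 0/2 not · (0,5)P 1/2 satisfied
Row 1: (1,0)P 2/3 satisfied · (1,1)P 2/4 satisfied · (1,2)P 3/4 satisfied · (1,3)P 3/3 satisfied · (1,4)P 3/4 satisfied · (1,5)P 2/3 satisfied
Row 2: (2,0)P 1/2 satisfied · (2,1)Q 1/3 satisfied · (2,2)Q 2/4 satisfied · (2,3)P 3/4 satisfied · (2,4)P 3/4 satisfied · (2,5)Q 1/3 satisfied
Row 3: (3,2)Q 2/3 satisfied · (3,3)P 3/4 satisfied · (3,4)P 3/4 satisfied · (3,5)Q 1/3 satisfied
Row 4: (4,0)P 1/1 satisfied · (4,1)P 1/3 satisfied · (4,2)Q 2/4 satisfied · (4,3)P 3/4 satisfied · (4,4)P 4/4 satisfied · (4,5)P 2/3 satisfied
Row 5: (5,1)Q 1/2 satisfied · (5,2)Q 2/3 satisfied · (5,3)P 2/3 satisfied · (5,4)P 3/3 satisfied · (5,5)P 2/2 satisfied
Unsatisfied: (0,4) — 1 in total.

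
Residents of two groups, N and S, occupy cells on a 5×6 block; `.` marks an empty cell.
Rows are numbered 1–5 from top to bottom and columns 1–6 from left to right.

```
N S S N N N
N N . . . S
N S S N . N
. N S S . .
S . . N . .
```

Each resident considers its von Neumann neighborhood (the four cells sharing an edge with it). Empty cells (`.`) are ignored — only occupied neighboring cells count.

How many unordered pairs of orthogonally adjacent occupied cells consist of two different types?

Scan each occupied cell's neighbors to the right and below so each pair is counted once.
Row 1: N(1,1)–S(1,2)≠ N(1,1)–N(2,1)= S(1,2)–S(1,3)= S(1,2)–N(2,2)≠ S(1,3)–N(1,4)≠ N(1,4)–N(1,5)= N(1,5)–N(1,6)= N(1,6)–S(2,6)≠  → 4/8 unlike.
Row 2: N(2,1)–N(2,2)= N(2,1)–N(3,1)= N(2,2)–S(3,2)≠ S(2,6)–N(3,6)≠  → 2/4 unlike.
Row 3: N(3,1)–S(3,2)≠ S(3,2)–S(3,3)= S(3,2)–N(4,2)≠ S(3,3)–N(3,4)≠ S(3,3)–S(4,3)= N(3,4)–S(4,4)≠  → 4/6 unlike.
Row 4: N(4,2)–S(4,3)≠ S(4,3)–S(4,4)= S(4,4)–N(5,4)≠  → 2/3 unlike.
Total adjacent occupied pairs: 21; unlike-type pairs: 12.

12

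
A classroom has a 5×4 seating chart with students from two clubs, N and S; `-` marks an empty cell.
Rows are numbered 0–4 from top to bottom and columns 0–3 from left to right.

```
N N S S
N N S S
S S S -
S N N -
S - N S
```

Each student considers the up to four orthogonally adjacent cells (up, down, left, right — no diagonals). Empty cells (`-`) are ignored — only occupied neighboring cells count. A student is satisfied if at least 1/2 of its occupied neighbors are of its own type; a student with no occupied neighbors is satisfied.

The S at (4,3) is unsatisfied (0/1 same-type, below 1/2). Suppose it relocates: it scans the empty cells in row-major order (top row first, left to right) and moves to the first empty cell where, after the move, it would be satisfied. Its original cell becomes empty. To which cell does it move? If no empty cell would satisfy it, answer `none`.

Vacating (4,3). Empty cells in order:
  (2,3): 2/2 same-type → satisfied — stop here.

(2,3)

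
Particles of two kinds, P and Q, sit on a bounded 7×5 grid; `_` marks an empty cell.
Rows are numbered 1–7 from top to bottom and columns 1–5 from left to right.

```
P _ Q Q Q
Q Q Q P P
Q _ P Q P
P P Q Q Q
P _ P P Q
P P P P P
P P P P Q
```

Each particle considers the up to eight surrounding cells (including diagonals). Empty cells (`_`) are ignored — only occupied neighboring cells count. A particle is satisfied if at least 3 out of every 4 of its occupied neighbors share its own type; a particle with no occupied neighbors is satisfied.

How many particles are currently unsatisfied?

(1,1)P 0/2 not
(1,3)Q 3/4 satisfied
(1,4)Q 3/5 not
(1,5)Q 1/3 not
(2,1)Q 2/3 not
(2,2)Q 4/6 not
(2,3)Q 4/6 not
(2,4)P 3/8 not
(2,5)P 2/5 not
(3,1)Q 2/4 not
(3,3)P 2/7 not
(3,4)Q 4/8 not
(3,5)P 2/5 not
(4,1)P 2/3 not
(4,2)P 4/6 not
(4,3)Q 2/6 not
(4,4)Q 4/8 not
(4,5)Q 3/5 not
(5,1)P 4/4 satisfied
(5,3)P 5/7 not
(5,4)P 4/8 not
(5,5)Q 2/5 not
(6,1)P 4/4 satisfied
(6,2)P 7/7 satisfied
(6,3)P 7/7 satisfied
(6,4)P 6/8 satisfied
(6,5)P 3/5 not
(7,1)P 3/3 satisfied
(7,2)P 5/5 satisfied
(7,3)P 5/5 satisfied
(7,4)P 4/5 satisfied
(7,5)Q 0/3 not
Unsatisfied: (1,1), (1,4), (1,5), (2,1), (2,2), (2,3), (2,4), (2,5), (3,1), (3,3), (3,4), (3,5), (4,1), (4,2), (4,3), (4,4), (4,5), (5,3), (5,4), (5,5), (6,5), (7,5) — 22 in total.

22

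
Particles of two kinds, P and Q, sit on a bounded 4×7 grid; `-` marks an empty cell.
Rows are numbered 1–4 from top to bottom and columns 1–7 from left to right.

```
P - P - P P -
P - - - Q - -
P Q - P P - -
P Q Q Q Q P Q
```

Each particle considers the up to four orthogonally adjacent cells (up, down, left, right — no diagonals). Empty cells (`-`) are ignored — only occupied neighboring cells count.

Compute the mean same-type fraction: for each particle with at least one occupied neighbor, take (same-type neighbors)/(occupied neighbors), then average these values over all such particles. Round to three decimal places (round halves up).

0.542

Row 1: (1,1)P 1/1 · (1,3)P — no occupied neighbors · (1,5)P 1/2 · (1,6)P 1/1
Row 2: (2,1)P 2/2 · (2,5)Q 0/2
Row 3: (3,1)P 2/3 · (3,2)Q 1/2 · (3,4)P 1/2 · (3,5)P 1/3
Row 4: (4,1)P 1/2 · (4,2)Q 2/3 · (4,3)Q 2/2 · (4,4)Q 2/3 · (4,5)Q 1/3 · (4,6)P 0/2 · (4,7)Q 0/1
Sum over 16 particles: 1/1 + 1/2 + 1/1 + 2/2 + 0/2 + 2/3 + 1/2 + 1/2 + 1/3 + 1/2 + 2/3 + 2/2 + 2/3 + 1/3 + 0/2 + 0/1 = 26/3; mean = 26/3 ÷ 16 = 13/24 = 0.541666… → 0.542.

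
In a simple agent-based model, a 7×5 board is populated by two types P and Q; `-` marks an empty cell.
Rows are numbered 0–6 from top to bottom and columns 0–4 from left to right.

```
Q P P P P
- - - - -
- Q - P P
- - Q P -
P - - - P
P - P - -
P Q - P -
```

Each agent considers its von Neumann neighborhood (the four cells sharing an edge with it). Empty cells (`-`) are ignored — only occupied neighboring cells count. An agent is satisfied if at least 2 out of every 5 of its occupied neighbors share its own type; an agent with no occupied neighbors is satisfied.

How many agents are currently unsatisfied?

3

Row 0: (0,0)Q 0/1 not · (0,1)P 1/2 satisfied · (0,2)P 2/2 satisfied · (0,3)P 2/2 satisfied · (0,4)P 1/1 satisfied
Row 2: (2,1)Q 0/0 satisfied · (2,3)P 2/2 satisfied · (2,4)P 1/1 satisfied
Row 3: (3,2)Q 0/1 not · (3,3)P 1/2 satisfied
Row 4: (4,0)P 1/1 satisfied · (4,4)P 0/0 satisfied
Row 5: (5,0)P 2/2 satisfied · (5,2)P 0/0 satisfied
Row 6: (6,0)P 1/2 satisfied · (6,1)Q 0/1 not · (6,3)P 0/0 satisfied
Unsatisfied: (0,0), (3,2), (6,1) — 3 in total.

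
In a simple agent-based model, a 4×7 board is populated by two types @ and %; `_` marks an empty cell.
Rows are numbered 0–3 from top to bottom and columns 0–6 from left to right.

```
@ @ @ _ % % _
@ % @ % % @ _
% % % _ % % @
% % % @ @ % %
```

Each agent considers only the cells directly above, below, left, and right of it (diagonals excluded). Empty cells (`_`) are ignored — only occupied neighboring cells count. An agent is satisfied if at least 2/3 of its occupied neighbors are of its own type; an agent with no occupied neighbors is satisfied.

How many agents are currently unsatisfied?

11

Row 0: (0,0)@ 2/2 satisfied · (0,1)@ 2/3 satisfied · (0,2)@ 2/2 satisfied · (0,4)% 2/2 satisfied · (0,5)% 1/2 not
Row 1: (1,0)@ 1/3 not · (1,1)% 1/4 not · (1,2)@ 1/4 not · (1,3)% 1/2 not · (1,4)% 3/4 satisfied · (1,5)@ 0/3 not
Row 2: (2,0)% 2/3 satisfied · (2,1)% 4/4 satisfied · (2,2)% 2/3 satisfied · (2,4)% 2/3 satisfied · (2,5)% 2/4 not · (2,6)@ 0/2 not
Row 3: (3,0)% 2/2 satisfied · (3,1)% 3/3 satisfied · (3,2)% 2/3 satisfied · (3,3)@ 1/2 not · (3,4)@ 1/3 not · (3,5)% 2/3 satisfied · (3,6)% 1/2 not
Unsatisfied: (0,5), (1,0), (1,1), (1,2), (1,3), (1,5), (2,5), (2,6), (3,3), (3,4), (3,6) — 11 in total.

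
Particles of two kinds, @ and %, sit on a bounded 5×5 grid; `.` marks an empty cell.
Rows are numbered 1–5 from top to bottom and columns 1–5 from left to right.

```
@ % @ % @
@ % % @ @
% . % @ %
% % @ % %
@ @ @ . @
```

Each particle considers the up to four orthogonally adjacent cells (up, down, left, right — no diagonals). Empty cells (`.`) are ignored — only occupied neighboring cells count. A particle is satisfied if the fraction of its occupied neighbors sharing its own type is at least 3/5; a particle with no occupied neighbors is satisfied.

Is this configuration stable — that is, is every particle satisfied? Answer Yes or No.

(1,1)@ 1/2 ✗
(1,2)% 1/3 ✗
(1,3)@ 0/3 ✗
(1,4)% 0/3 ✗
(1,5)@ 1/2 ✗
(2,1)@ 1/3 ✗
(2,2)% 2/3 ✓
(2,3)% 2/4 ✗
(2,4)@ 2/4 ✗
(2,5)@ 2/3 ✓
(3,1)% 1/2 ✗
(3,3)% 1/3 ✗
(3,4)@ 1/4 ✗
(3,5)% 1/3 ✗
(4,1)% 2/3 ✓
(4,2)% 1/3 ✗
(4,3)@ 1/4 ✗
(4,4)% 1/3 ✗
(4,5)% 2/3 ✓
(5,1)@ 1/2 ✗
(5,2)@ 2/3 ✓
(5,3)@ 2/2 ✓
(5,5)@ 0/1 ✗
For instance (1,1) has only 1/2 same-type neighbors, below 3/5.

No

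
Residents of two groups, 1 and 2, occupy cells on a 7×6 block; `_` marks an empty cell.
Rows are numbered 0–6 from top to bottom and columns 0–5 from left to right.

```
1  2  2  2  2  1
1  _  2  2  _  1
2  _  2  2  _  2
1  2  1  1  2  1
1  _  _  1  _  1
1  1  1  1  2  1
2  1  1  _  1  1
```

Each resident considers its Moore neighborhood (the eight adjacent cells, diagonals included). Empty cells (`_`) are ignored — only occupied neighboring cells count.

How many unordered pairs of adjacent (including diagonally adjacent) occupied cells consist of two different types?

Scan each occupied cell's neighbors to the right and below (and the two forward diagonals) so each pair is counted once.
From row 0: 4 unlike of 15 pairs (running 4/15).
From row 1: 2 unlike of 7 pairs (running 6/22).
From row 2: 6 unlike of 11 pairs (running 12/33).
From row 3: 7 unlike of 12 pairs (running 19/45).
From row 4: 2 unlike of 7 pairs (running 21/52).
From row 5: 6 unlike of 18 pairs (running 27/70).
From row 6: 1 unlike of 3 pairs (running 28/73).
Total adjacent occupied pairs: 73; unlike-type pairs: 28.

28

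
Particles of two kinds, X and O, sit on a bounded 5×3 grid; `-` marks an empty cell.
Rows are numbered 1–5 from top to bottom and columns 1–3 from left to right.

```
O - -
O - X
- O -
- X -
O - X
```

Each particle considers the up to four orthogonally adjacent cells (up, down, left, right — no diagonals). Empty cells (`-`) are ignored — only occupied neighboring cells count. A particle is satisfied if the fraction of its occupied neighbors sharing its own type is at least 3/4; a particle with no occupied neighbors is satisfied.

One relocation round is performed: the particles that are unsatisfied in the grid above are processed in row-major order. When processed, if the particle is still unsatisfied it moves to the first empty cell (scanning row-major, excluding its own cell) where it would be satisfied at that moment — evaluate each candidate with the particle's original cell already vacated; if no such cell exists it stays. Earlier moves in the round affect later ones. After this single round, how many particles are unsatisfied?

Initially unsatisfied (in order): (3,2), (4,2).
  (3,2) → (1,2).
  (4,2): now satisfied by earlier moves; stays.
Resulting grid:
O O -
O - X
- - -
- X -
O - X
All satisfied now.

0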